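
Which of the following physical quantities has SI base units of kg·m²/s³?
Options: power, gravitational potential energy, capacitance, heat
Checking the SI base units of each option:
  power (P = W/t): kg·m²/s³  ✓ matches
  gravitational potential energy (U = -GMm/r): kg·m²/s²  ✗
  capacitance (C = Q/V): s⁴·A²/(kg·m²)  ✗
  heat (Q = mcΔT): kg·m²/s²  ✗

Only power has units kg·m²/s³.

Answer: power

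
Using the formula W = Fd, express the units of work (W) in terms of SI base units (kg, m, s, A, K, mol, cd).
Units of each symbol in W = Fd:
  F (force): kg·m/s²
  d (displacement): m

Multiplying the contributions: [kg·m/s²] · [m]
Adding exponents of each base unit: kg: 1, m: 2, s: -2
SI base units of work: kg·m²/s²

Answer: kg·m²/s²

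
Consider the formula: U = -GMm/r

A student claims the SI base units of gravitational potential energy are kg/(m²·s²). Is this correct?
Units of each symbol in U = -GMm/r:
  G (gravitational constant): m³/(kg·s²)
  M (mass): kg
  m (mass): kg
  r (distance): m  → in the denominator, contributes 1/m
  The minus sign does not affect the units.

Multiplying the contributions: [m³/(kg·s²)] · [kg] · [kg] · [1/m]
Adding exponents of each base unit: kg: 1, m: 2, s: -2
SI base units of gravitational potential energy: kg·m²/s²

The claimed units kg/(m²·s²) (exponents kg: 1, m: -2, s: -2) do not match the derived units kg·m²/s² (exponents kg: 1, m: 2, s: -2), so the claim is incorrect.

Answer: No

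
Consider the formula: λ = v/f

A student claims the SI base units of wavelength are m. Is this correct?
Units of each symbol in λ = v/f:
  v (wave speed): m/s
  f (frequency): 1/s  → in the denominator, contributes s

Multiplying the contributions: [m/s] · [s]
Adding exponents of each base unit: m: 1
SI base units of wavelength: m

The claimed units m match the derived units, so the claim is correct.

Answer: Yes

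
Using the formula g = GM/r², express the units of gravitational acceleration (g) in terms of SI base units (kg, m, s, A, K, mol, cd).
Units of each symbol in g = GM/r²:
  G (gravitational constant): m³/(kg·s²)
  M (mass): kg
  r (distance): m  → to the power 2 in the denominator, contributes 1/m²

Multiplying the contributions: [m³/(kg·s²)] · [kg] · [1/m²]
Adding exponents of each base unit: m: 1, s: -2
SI base units of gravitational acceleration: m/s²

Answer: m/s²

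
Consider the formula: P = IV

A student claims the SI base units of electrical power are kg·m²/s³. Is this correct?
Units of each symbol in P = IV:
  I (current): A
  V (voltage, in volts): kg·m²/(s³·A)

Multiplying the contributions: [A] · [kg·m²/(s³·A)]
Adding exponents of each base unit: kg: 1, m: 2, s: -3
SI base units of electrical power: kg·m²/s³

The claimed units kg·m²/s³ match the derived units, so the claim is correct.

Answer: Yes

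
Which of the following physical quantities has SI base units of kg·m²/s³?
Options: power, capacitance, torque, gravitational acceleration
Checking the SI base units of each option:
  power (P = W/t): kg·m²/s³  ✓ matches
  capacitance (C = Q/V): s⁴·A²/(kg·m²)  ✗
  torque (τ = Fr): kg·m²/s²  ✗
  gravitational acceleration (g = GM/r²): m/s²  ✗

Only power has units kg·m²/s³.

Answer: power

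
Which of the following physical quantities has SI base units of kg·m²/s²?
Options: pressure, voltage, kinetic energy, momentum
Checking the SI base units of each option:
  pressure (P = F/A): kg/(m·s²)  ✗
  voltage (V = IR): kg·m²/(s³·A)  ✗
  kinetic energy (E = ½mv²): kg·m²/s²  ✓ matches
  momentum (p = mv): kg·m/s  ✗

Only kinetic energy has units kg·m²/s².

Answer: kinetic energy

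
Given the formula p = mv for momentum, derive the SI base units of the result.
Units of each symbol in p = mv:
  m (mass): kg
  v (velocity): m/s

Multiplying the contributions: [kg] · [m/s]
Adding exponents of each base unit: kg: 1, m: 1, s: -1
SI base units of momentum: kg·m/s

Answer: kg·m/s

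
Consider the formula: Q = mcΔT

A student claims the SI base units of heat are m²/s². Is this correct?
Units of each symbol in Q = mcΔT:
  m (mass): kg
  c (specific heat capacity, in J/(kg·K)): m²/(s²·K)
  ΔT (temperature change): K

Multiplying the contributions: [kg] · [m²/(s²·K)] · [K]
Adding exponents of each base unit: kg: 1, m: 2, s: -2
SI base units of heat: kg·m²/s²

The claimed units m²/s² (exponents m: 2, s: -2) do not match the derived units kg·m²/s² (exponents kg: 1, m: 2, s: -2), so the claim is incorrect.

Answer: No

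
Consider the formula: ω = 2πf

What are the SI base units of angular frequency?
Units of each symbol in ω = 2πf:
  f (frequency): 1/s
  The factor 2π is dimensionless.

Multiplying the contributions: [1/s]
Adding exponents of each base unit: s: -1
SI base units of angular frequency: 1/s

Answer: 1/s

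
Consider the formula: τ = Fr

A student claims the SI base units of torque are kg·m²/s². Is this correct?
Units of each symbol in τ = Fr:
  F (force): kg·m/s²
  r (lever arm): m

Multiplying the contributions: [kg·m/s²] · [m]
Adding exponents of each base unit: kg: 1, m: 2, s: -2
SI base units of torque: kg·m²/s²

The claimed units kg·m²/s² match the derived units, so the claim is correct.

Answer: Yes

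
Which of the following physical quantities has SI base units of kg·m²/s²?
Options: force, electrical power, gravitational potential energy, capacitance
Checking the SI base units of each option:
  force (F = ma): kg·m/s²  ✗
  electrical power (P = IV): kg·m²/s³  ✗
  gravitational potential energy (U = -GMm/r): kg·m²/s²  ✓ matches
  capacitance (C = Q/V): s⁴·A²/(kg·m²)  ✗

Only gravitational potential energy has units kg·m²/s².

Answer: gravitational potential energy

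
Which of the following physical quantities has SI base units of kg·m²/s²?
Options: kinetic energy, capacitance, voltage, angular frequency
Checking the SI base units of each option:
  kinetic energy (E = ½mv²): kg·m²/s²  ✓ matches
  capacitance (C = Q/V): s⁴·A²/(kg·m²)  ✗
  voltage (V = IR): kg·m²/(s³·A)  ✗
  angular frequency (ω = 2πf): 1/s  ✗

Only kinetic energy has units kg·m²/s².

Answer: kinetic energy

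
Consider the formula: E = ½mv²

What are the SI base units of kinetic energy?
Units of each symbol in E = ½mv²:
  m (mass): kg
  v (speed): m/s  → to the power 2, contributes m²/s²
  The factor ½ is dimensionless.

Multiplying the contributions: [kg] · [m²/s²]
Adding exponents of each base unit: kg: 1, m: 2, s: -2
SI base units of kinetic energy: kg·m²/s²

Answer: kg·m²/s²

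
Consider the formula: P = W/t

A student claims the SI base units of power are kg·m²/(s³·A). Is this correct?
Units of each symbol in P = W/t:
  W (work): kg·m²/s²
  t (time): s  → in the denominator, contributes 1/s

Multiplying the contributions: [kg·m²/s²] · [1/s]
Adding exponents of each base unit: kg: 1, m: 2, s: -3
SI base units of power: kg·m²/s³

The claimed units kg·m²/(s³·A) (exponents kg: 1, m: 2, s: -3, A: -1) do not match the derived units kg·m²/s³ (exponents kg: 1, m: 2, s: -3), so the claim is incorrect.

Answer: No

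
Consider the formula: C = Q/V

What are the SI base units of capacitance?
Units of each symbol in C = Q/V:
  Q (charge, in coulombs): s·A
  V (voltage, in volts): kg·m²/(s³·A)  → in the denominator, contributes s³·A/(kg·m²)

Multiplying the contributions: [s·A] · [s³·A/(kg·m²)]
Adding exponents of each base unit: kg: -1, m: -2, s: 4, A: 2
SI base units of capacitance: s⁴·A²/(kg·m²)

Answer: s⁴·A²/(kg·m²)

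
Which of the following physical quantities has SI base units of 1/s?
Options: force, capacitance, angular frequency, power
Checking the SI base units of each option:
  force (F = ma): kg·m/s²  ✗
  capacitance (C = Q/V): s⁴·A²/(kg·m²)  ✗
  angular frequency (ω = 2πf): 1/s  ✓ matches
  power (P = W/t): kg·m²/s³  ✗

Only angular frequency has units 1/s.

Answer: angular frequency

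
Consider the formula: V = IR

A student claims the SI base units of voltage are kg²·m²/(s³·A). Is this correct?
Units of each symbol in V = IR:
  I (current): A
  R (resistance, in ohms): kg·m²/(s³·A²)

Multiplying the contributions: [A] · [kg·m²/(s³·A²)]
Adding exponents of each base unit: kg: 1, m: 2, s: -3, A: -1
SI base units of voltage: kg·m²/(s³·A)

The claimed units kg²·m²/(s³·A) (exponents kg: 2, m: 2, s: -3, A: -1) do not match the derived units kg·m²/(s³·A) (exponents kg: 1, m: 2, s: -3, A: -1), so the claim is incorrect.

Answer: No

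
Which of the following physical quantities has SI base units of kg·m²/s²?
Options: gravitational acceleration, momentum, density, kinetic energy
Checking the SI base units of each option:
  gravitational acceleration (g = GM/r²): m/s²  ✗
  momentum (p = mv): kg·m/s  ✗
  density (ρ = m/V): kg/m³  ✗
  kinetic energy (E = ½mv²): kg·m²/s²  ✓ matches

Only kinetic energy has units kg·m²/s².

Answer: kinetic energy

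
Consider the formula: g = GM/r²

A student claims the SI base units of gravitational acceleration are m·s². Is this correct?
Units of each symbol in g = GM/r²:
  G (gravitational constant): m³/(kg·s²)
  M (mass): kg
  r (distance): m  → to the power 2 in the denominator, contributes 1/m²

Multiplying the contributions: [m³/(kg·s²)] · [kg] · [1/m²]
Adding exponents of each base unit: m: 1, s: -2
SI base units of gravitational acceleration: m/s²

The claimed units m·s² (exponents m: 1, s: 2) do not match the derived units m/s² (exponents m: 1, s: -2), so the claim is incorrect.

Answer: No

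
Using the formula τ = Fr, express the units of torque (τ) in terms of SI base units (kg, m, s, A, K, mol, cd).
Units of each symbol in τ = Fr:
  F (force): kg·m/s²
  r (lever arm): m

Multiplying the contributions: [kg·m/s²] · [m]
Adding exponents of each base unit: kg: 1, m: 2, s: -2
SI base units of torque: kg·m²/s²

Answer: kg·m²/s²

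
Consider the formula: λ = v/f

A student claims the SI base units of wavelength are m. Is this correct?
Units of each symbol in λ = v/f:
  v (wave speed): m/s
  f (frequency): 1/s  → in the denominator, contributes s

Multiplying the contributions: [m/s] · [s]
Adding exponents of each base unit: m: 1
SI base units of wavelength: m

The claimed units m match the derived units, so the claim is correct.

Answer: Yes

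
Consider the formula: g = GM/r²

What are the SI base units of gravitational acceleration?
Units of each symbol in g = GM/r²:
  G (gravitational constant): m³/(kg·s²)
  M (mass): kg
  r (distance): m  → to the power 2 in the denominator, contributes 1/m²

Multiplying the contributions: [m³/(kg·s²)] · [kg] · [1/m²]
Adding exponents of each base unit: m: 1, s: -2
SI base units of gravitational acceleration: m/s²

Answer: m/s²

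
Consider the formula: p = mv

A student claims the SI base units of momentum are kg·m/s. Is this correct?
Units of each symbol in p = mv:
  m (mass): kg
  v (velocity): m/s

Multiplying the contributions: [kg] · [m/s]
Adding exponents of each base unit: kg: 1, m: 1, s: -1
SI base units of momentum: kg·m/s

The claimed units kg·m/s match the derived units, so the claim is correct.

Answer: Yes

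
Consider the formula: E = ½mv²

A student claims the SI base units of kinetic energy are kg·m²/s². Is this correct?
Units of each symbol in E = ½mv²:
  m (mass): kg
  v (speed): m/s  → to the power 2, contributes m²/s²
  The factor ½ is dimensionless.

Multiplying the contributions: [kg] · [m²/s²]
Adding exponents of each base unit: kg: 1, m: 2, s: -2
SI base units of kinetic energy: kg·m²/s²

The claimed units kg·m²/s² match the derived units, so the claim is correct.

Answer: Yes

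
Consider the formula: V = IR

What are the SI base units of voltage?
Units of each symbol in V = IR:
  I (current): A
  R (resistance, in ohms): kg·m²/(s³·A²)

Multiplying the contributions: [A] · [kg·m²/(s³·A²)]
Adding exponents of each base unit: kg: 1, m: 2, s: -3, A: -1
SI base units of voltage: kg·m²/(s³·A)

Answer: kg·m²/(s³·A)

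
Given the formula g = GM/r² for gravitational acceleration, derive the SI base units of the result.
Units of each symbol in g = GM/r²:
  G (gravitational constant): m³/(kg·s²)
  M (mass): kg
  r (distance): m  → to the power 2 in the denominator, contributes 1/m²

Multiplying the contributions: [m³/(kg·s²)] · [kg] · [1/m²]
Adding exponents of each base unit: m: 1, s: -2
SI base units of gravitational acceleration: m/s²

Answer: m/s²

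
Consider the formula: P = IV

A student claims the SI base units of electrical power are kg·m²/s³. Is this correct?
Units of each symbol in P = IV:
  I (current): A
  V (voltage, in volts): kg·m²/(s³·A)

Multiplying the contributions: [A] · [kg·m²/(s³·A)]
Adding exponents of each base unit: kg: 1, m: 2, s: -3
SI base units of electrical power: kg·m²/s³

The claimed units kg·m²/s³ match the derived units, so the claim is correct.

Answer: Yes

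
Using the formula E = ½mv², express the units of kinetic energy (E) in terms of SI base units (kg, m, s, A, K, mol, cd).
Units of each symbol in E = ½mv²:
  m (mass): kg
  v (speed): m/s  → to the power 2, contributes m²/s²
  The factor ½ is dimensionless.

Multiplying the contributions: [kg] · [m²/s²]
Adding exponents of each base unit: kg: 1, m: 2, s: -2
SI base units of kinetic energy: kg·m²/s²

Answer: kg·m²/s²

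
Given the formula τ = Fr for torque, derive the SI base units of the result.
Units of each symbol in τ = Fr:
  F (force): kg·m/s²
  r (lever arm): m

Multiplying the contributions: [kg·m/s²] · [m]
Adding exponents of each base unit: kg: 1, m: 2, s: -2
SI base units of torque: kg·m²/s²

Answer: kg·m²/s²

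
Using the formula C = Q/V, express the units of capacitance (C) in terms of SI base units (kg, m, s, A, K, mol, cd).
Units of each symbol in C = Q/V:
  Q (charge, in coulombs): s·A
  V (voltage, in volts): kg·m²/(s³·A)  → in the denominator, contributes s³·A/(kg·m²)

Multiplying the contributions: [s·A] · [s³·A/(kg·m²)]
Adding exponents of each base unit: kg: -1, m: -2, s: 4, A: 2
SI base units of capacitance: s⁴·A²/(kg·m²)

Answer: s⁴·A²/(kg·m²)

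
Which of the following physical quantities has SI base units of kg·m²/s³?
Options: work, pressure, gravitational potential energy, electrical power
Checking the SI base units of each option:
  work (W = Fd): kg·m²/s²  ✗
  pressure (P = F/A): kg/(m·s²)  ✗
  gravitational potential energy (U = -GMm/r): kg·m²/s²  ✗
  electrical power (P = IV): kg·m²/s³  ✓ matches

Only electrical power has units kg·m²/s³.

Answer: electrical power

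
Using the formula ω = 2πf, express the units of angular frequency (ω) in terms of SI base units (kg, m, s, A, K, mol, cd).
Units of each symbol in ω = 2πf:
  f (frequency): 1/s
  The factor 2π is dimensionless.

Multiplying the contributions: [1/s]
Adding exponents of each base unit: s: -1
SI base units of angular frequency: 1/s

Answer: 1/s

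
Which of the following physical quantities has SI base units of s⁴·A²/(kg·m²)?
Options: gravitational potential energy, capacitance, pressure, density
Checking the SI base units of each option:
  gravitational potential energy (U = -GMm/r): kg·m²/s²  ✗
  capacitance (C = Q/V): s⁴·A²/(kg·m²)  ✓ matches
  pressure (P = F/A): kg/(m·s²)  ✗
  density (ρ = m/V): kg/m³  ✗

Only capacitance has units s⁴·A²/(kg·m²).

Answer: capacitance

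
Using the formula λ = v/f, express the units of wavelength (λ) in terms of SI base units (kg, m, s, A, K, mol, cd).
Units of each symbol in λ = v/f:
  v (wave speed): m/s
  f (frequency): 1/s  → in the denominator, contributes s

Multiplying the contributions: [m/s] · [s]
Adding exponents of each base unit: m: 1
SI base units of wavelength: m

Answer: m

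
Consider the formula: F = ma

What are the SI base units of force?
Units of each symbol in F = ma:
  m (mass): kg
  a (acceleration): m/s²

Multiplying the contributions: [kg] · [m/s²]
Adding exponents of each base unit: kg: 1, m: 1, s: -2
SI base units of force: kg·m/s²

Answer: kg·m/s²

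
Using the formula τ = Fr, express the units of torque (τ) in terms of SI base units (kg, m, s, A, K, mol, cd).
Units of each symbol in τ = Fr:
  F (force): kg·m/s²
  r (lever arm): m

Multiplying the contributions: [kg·m/s²] · [m]
Adding exponents of each base unit: kg: 1, m: 2, s: -2
SI base units of torque: kg·m²/s²

Answer: kg·m²/s²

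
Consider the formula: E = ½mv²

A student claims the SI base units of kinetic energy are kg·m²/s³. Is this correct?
Units of each symbol in E = ½mv²:
  m (mass): kg
  v (speed): m/s  → to the power 2, contributes m²/s²
  The factor ½ is dimensionless.

Multiplying the contributions: [kg] · [m²/s²]
Adding exponents of each base unit: kg: 1, m: 2, s: -2
SI base units of kinetic energy: kg·m²/s²

The claimed units kg·m²/s³ (exponents kg: 1, m: 2, s: -3) do not match the derived units kg·m²/s² (exponents kg: 1, m: 2, s: -2), so the claim is incorrect.

Answer: No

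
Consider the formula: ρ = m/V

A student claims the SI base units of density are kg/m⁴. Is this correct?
Units of each symbol in ρ = m/V:
  m (mass): kg
  V (volume): m³  → in the denominator, contributes 1/m³

Multiplying the contributions: [kg] · [1/m³]
Adding exponents of each base unit: kg: 1, m: -3
SI base units of density: kg/m³

The claimed units kg/m⁴ (exponents kg: 1, m: -4) do not match the derived units kg/m³ (exponents kg: 1, m: -3), so the claim is incorrect.

Answer: No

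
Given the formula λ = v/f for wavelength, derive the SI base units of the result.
Units of each symbol in λ = v/f:
  v (wave speed): m/s
  f (frequency): 1/s  → in the denominator, contributes s

Multiplying the contributions: [m/s] · [s]
Adding exponents of each base unit: m: 1
SI base units of wavelength: m

Answer: m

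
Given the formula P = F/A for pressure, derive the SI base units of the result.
Units of each symbol in P = F/A:
  F (force): kg·m/s²
  A (area): m²  → in the denominator, contributes 1/m²

Multiplying the contributions: [kg·m/s²] · [1/m²]
Adding exponents of each base unit: kg: 1, m: -1, s: -2
SI base units of pressure: kg/(m·s²)

Answer: kg/(m·s²)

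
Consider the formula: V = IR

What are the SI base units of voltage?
Units of each symbol in V = IR:
  I (current): A
  R (resistance, in ohms): kg·m²/(s³·A²)

Multiplying the contributions: [A] · [kg·m²/(s³·A²)]
Adding exponents of each base unit: kg: 1, m: 2, s: -3, A: -1
SI base units of voltage: kg·m²/(s³·A)

Answer: kg·m²/(s³·A)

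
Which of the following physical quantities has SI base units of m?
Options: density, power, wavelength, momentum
Checking the SI base units of each option:
  density (ρ = m/V): kg/m³  ✗
  power (P = W/t): kg·m²/s³  ✗
  wavelength (λ = v/f): m  ✓ matches
  momentum (p = mv): kg·m/s  ✗

Only wavelength has units m.

Answer: wavelength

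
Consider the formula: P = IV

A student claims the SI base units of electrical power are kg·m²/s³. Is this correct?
Units of each symbol in P = IV:
  I (current): A
  V (voltage, in volts): kg·m²/(s³·A)

Multiplying the contributions: [A] · [kg·m²/(s³·A)]
Adding exponents of each base unit: kg: 1, m: 2, s: -3
SI base units of electrical power: kg·m²/s³

The claimed units kg·m²/s³ match the derived units, so the claim is correct.

Answer: Yes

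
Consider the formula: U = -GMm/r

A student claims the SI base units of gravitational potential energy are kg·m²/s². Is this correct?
Units of each symbol in U = -GMm/r:
  G (gravitational constant): m³/(kg·s²)
  M (mass): kg
  m (mass): kg
  r (distance): m  → in the denominator, contributes 1/m
  The minus sign does not affect the units.

Multiplying the contributions: [m³/(kg·s²)] · [kg] · [kg] · [1/m]
Adding exponents of each base unit: kg: 1, m: 2, s: -2
SI base units of gravitational potential energy: kg·m²/s²

The claimed units kg·m²/s² match the derived units, so the claim is correct.

Answer: Yes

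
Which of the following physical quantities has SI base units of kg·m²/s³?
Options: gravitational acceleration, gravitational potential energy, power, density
Checking the SI base units of each option:
  gravitational acceleration (g = GM/r²): m/s²  ✗
  gravitational potential energy (U = -GMm/r): kg·m²/s²  ✗
  power (P = W/t): kg·m²/s³  ✓ matches
  density (ρ = m/V): kg/m³  ✗

Only power has units kg·m²/s³.

Answer: power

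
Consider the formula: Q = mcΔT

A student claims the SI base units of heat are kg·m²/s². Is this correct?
Units of each symbol in Q = mcΔT:
  m (mass): kg
  c (specific heat capacity, in J/(kg·K)): m²/(s²·K)
  ΔT (temperature change): K

Multiplying the contributions: [kg] · [m²/(s²·K)] · [K]
Adding exponents of each base unit: kg: 1, m: 2, s: -2
SI base units of heat: kg·m²/s²

The claimed units kg·m²/s² match the derived units, so the claim is correct.

Answer: Yes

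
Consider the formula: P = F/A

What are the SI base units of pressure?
Units of each symbol in P = F/A:
  F (force): kg·m/s²
  A (area): m²  → in the denominator, contributes 1/m²

Multiplying the contributions: [kg·m/s²] · [1/m²]
Adding exponents of each base unit: kg: 1, m: -1, s: -2
SI base units of pressure: kg/(m·s²)

Answer: kg/(m·s²)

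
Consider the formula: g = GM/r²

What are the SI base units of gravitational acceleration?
Units of each symbol in g = GM/r²:
  G (gravitational constant): m³/(kg·s²)
  M (mass): kg
  r (distance): m  → to the power 2 in the denominator, contributes 1/m²

Multiplying the contributions: [m³/(kg·s²)] · [kg] · [1/m²]
Adding exponents of each base unit: m: 1, s: -2
SI base units of gravitational acceleration: m/s²

Answer: m/s²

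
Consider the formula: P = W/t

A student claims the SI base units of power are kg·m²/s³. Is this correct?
Units of each symbol in P = W/t:
  W (work): kg·m²/s²
  t (time): s  → in the denominator, contributes 1/s

Multiplying the contributions: [kg·m²/s²] · [1/s]
Adding exponents of each base unit: kg: 1, m: 2, s: -3
SI base units of power: kg·m²/s³

The claimed units kg·m²/s³ match the derived units, so the claim is correct.

Answer: Yes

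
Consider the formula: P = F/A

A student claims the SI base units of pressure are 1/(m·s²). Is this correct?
Units of each symbol in P = F/A:
  F (force): kg·m/s²
  A (area): m²  → in the denominator, contributes 1/m²

Multiplying the contributions: [kg·m/s²] · [1/m²]
Adding exponents of each base unit: kg: 1, m: -1, s: -2
SI base units of pressure: kg/(m·s²)

The claimed units 1/(m·s²) (exponents m: -1, s: -2) do not match the derived units kg/(m·s²) (exponents kg: 1, m: -1, s: -2), so the claim is incorrect.

Answer: No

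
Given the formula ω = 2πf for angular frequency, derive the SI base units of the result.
Units of each symbol in ω = 2πf:
  f (frequency): 1/s
  The factor 2π is dimensionless.

Multiplying the contributions: [1/s]
Adding exponents of each base unit: s: -1
SI base units of angular frequency: 1/s

Answer: 1/s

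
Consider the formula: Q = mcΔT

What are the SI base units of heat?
Units of each symbol in Q = mcΔT:
  m (mass): kg
  c (specific heat capacity, in J/(kg·K)): m²/(s²·K)
  ΔT (temperature change): K

Multiplying the contributions: [kg] · [m²/(s²·K)] · [K]
Adding exponents of each base unit: kg: 1, m: 2, s: -2
SI base units of heat: kg·m²/s²

Answer: kg·m²/s²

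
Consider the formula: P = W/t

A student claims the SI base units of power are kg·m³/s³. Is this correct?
Units of each symbol in P = W/t:
  W (work): kg·m²/s²
  t (time): s  → in the denominator, contributes 1/s

Multiplying the contributions: [kg·m²/s²] · [1/s]
Adding exponents of each base unit: kg: 1, m: 2, s: -3
SI base units of power: kg·m²/s³

The claimed units kg·m³/s³ (exponents kg: 1, m: 3, s: -3) do not match the derived units kg·m²/s³ (exponents kg: 1, m: 2, s: -3), so the claim is incorrect.

Answer: No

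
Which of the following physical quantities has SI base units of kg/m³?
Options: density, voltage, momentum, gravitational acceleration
Checking the SI base units of each option:
  density (ρ = m/V): kg/m³  ✓ matches
  voltage (V = IR): kg·m²/(s³·A)  ✗
  momentum (p = mv): kg·m/s  ✗
  gravitational acceleration (g = GM/r²): m/s²  ✗

Only density has units kg/m³.

Answer: density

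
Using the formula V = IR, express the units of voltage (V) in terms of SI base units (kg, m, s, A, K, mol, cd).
Units of each symbol in V = IR:
  I (current): A
  R (resistance, in ohms): kg·m²/(s³·A²)

Multiplying the contributions: [A] · [kg·m²/(s³·A²)]
Adding exponents of each base unit: kg: 1, m: 2, s: -3, A: -1
SI base units of voltage: kg·m²/(s³·A)

Answer: kg·m²/(s³·A)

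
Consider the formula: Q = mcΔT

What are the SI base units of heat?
Units of each symbol in Q = mcΔT:
  m (mass): kg
  c (specific heat capacity, in J/(kg·K)): m²/(s²·K)
  ΔT (temperature change): K

Multiplying the contributions: [kg] · [m²/(s²·K)] · [K]
Adding exponents of each base unit: kg: 1, m: 2, s: -2
SI base units of heat: kg·m²/s²

Answer: kg·m²/s²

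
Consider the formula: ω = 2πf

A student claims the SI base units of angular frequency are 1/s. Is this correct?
Units of each symbol in ω = 2πf:
  f (frequency): 1/s
  The factor 2π is dimensionless.

Multiplying the contributions: [1/s]
Adding exponents of each base unit: s: -1
SI base units of angular frequency: 1/s

The claimed units 1/s match the derived units, so the claim is correct.

Answer: Yes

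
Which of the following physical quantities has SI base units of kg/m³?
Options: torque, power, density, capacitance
Checking the SI base units of each option:
  torque (τ = Fr): kg·m²/s²  ✗
  power (P = W/t): kg·m²/s³  ✗
  density (ρ = m/V): kg/m³  ✓ matches
  capacitance (C = Q/V): s⁴·A²/(kg·m²)  ✗

Only density has units kg/m³.

Answer: density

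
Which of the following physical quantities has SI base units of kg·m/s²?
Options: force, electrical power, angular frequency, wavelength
Checking the SI base units of each option:
  force (F = ma): kg·m/s²  ✓ matches
  electrical power (P = IV): kg·m²/s³  ✗
  angular frequency (ω = 2πf): 1/s  ✗
  wavelength (λ = v/f): m  ✗

Only force has units kg·m/s².

Answer: force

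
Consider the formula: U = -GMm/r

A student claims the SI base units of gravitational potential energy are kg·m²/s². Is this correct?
Units of each symbol in U = -GMm/r:
  G (gravitational constant): m³/(kg·s²)
  M (mass): kg
  m (mass): kg
  r (distance): m  → in the denominator, contributes 1/m
  The minus sign does not affect the units.

Multiplying the contributions: [m³/(kg·s²)] · [kg] · [kg] · [1/m]
Adding exponents of each base unit: kg: 1, m: 2, s: -2
SI base units of gravitational potential energy: kg·m²/s²

The claimed units kg·m²/s² match the derived units, so the claim is correct.

Answer: Yes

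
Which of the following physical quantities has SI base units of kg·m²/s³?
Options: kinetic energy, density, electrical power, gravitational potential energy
Checking the SI base units of each option:
  kinetic energy (E = ½mv²): kg·m²/s²  ✗
  density (ρ = m/V): kg/m³  ✗
  electrical power (P = IV): kg·m²/s³  ✓ matches
  gravitational potential energy (U = -GMm/r): kg·m²/s²  ✗

Only electrical power has units kg·m²/s³.

Answer: electrical power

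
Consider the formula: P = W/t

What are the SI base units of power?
Units of each symbol in P = W/t:
  W (work): kg·m²/s²
  t (time): s  → in the denominator, contributes 1/s

Multiplying the contributions: [kg·m²/s²] · [1/s]
Adding exponents of each base unit: kg: 1, m: 2, s: -3
SI base units of power: kg·m²/s³

Answer: kg·m²/s³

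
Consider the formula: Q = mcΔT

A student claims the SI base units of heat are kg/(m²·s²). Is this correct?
Units of each symbol in Q = mcΔT:
  m (mass): kg
  c (specific heat capacity, in J/(kg·K)): m²/(s²·K)
  ΔT (temperature change): K

Multiplying the contributions: [kg] · [m²/(s²·K)] · [K]
Adding exponents of each base unit: kg: 1, m: 2, s: -2
SI base units of heat: kg·m²/s²

The claimed units kg/(m²·s²) (exponents kg: 1, m: -2, s: -2) do not match the derived units kg·m²/s² (exponents kg: 1, m: 2, s: -2), so the claim is incorrect.

Answer: No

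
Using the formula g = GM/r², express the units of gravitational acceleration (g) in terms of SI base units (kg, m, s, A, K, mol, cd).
Units of each symbol in g = GM/r²:
  G (gravitational constant): m³/(kg·s²)
  M (mass): kg
  r (distance): m  → to the power 2 in the denominator, contributes 1/m²

Multiplying the contributions: [m³/(kg·s²)] · [kg] · [1/m²]
Adding exponents of each base unit: m: 1, s: -2
SI base units of gravitational acceleration: m/s²

Answer: m/s²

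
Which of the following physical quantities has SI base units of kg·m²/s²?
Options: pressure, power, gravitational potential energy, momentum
Checking the SI base units of each option:
  pressure (P = F/A): kg/(m·s²)  ✗
  power (P = W/t): kg·m²/s³  ✗
  gravitational potential energy (U = -GMm/r): kg·m²/s²  ✓ matches
  momentum (p = mv): kg·m/s  ✗

Only gravitational potential energy has units kg·m²/s².

Answer: gravitational potential energy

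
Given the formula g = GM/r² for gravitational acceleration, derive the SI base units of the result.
Units of each symbol in g = GM/r²:
  G (gravitational constant): m³/(kg·s²)
  M (mass): kg
  r (distance): m  → to the power 2 in the denominator, contributes 1/m²

Multiplying the contributions: [m³/(kg·s²)] · [kg] · [1/m²]
Adding exponents of each base unit: m: 1, s: -2
SI base units of gravitational acceleration: m/s²

Answer: m/s²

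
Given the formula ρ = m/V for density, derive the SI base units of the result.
Units of each symbol in ρ = m/V:
  m (mass): kg
  V (volume): m³  → in the denominator, contributes 1/m³

Multiplying the contributions: [kg] · [1/m³]
Adding exponents of each base unit: kg: 1, m: -3
SI base units of density: kg/m³

Answer: kg/m³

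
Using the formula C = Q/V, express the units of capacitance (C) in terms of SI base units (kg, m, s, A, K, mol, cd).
Units of each symbol in C = Q/V:
  Q (charge, in coulombs): s·A
  V (voltage, in volts): kg·m²/(s³·A)  → in the denominator, contributes s³·A/(kg·m²)

Multiplying the contributions: [s·A] · [s³·A/(kg·m²)]
Adding exponents of each base unit: kg: -1, m: -2, s: 4, A: 2
SI base units of capacitance: s⁴·A²/(kg·m²)

Answer: s⁴·A²/(kg·m²)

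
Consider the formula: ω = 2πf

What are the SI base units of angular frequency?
Units of each symbol in ω = 2πf:
  f (frequency): 1/s
  The factor 2π is dimensionless.

Multiplying the contributions: [1/s]
Adding exponents of each base unit: s: -1
SI base units of angular frequency: 1/s

Answer: 1/s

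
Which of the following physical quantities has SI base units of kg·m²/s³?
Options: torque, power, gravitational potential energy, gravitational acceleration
Checking the SI base units of each option:
  torque (τ = Fr): kg·m²/s²  ✗
  power (P = W/t): kg·m²/s³  ✓ matches
  gravitational potential energy (U = -GMm/r): kg·m²/s²  ✗
  gravitational acceleration (g = GM/r²): m/s²  ✗

Only power has units kg·m²/s³.

Answer: power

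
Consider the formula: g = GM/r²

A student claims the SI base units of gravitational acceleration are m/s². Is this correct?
Units of each symbol in g = GM/r²:
  G (gravitational constant): m³/(kg·s²)
  M (mass): kg
  r (distance): m  → to the power 2 in the denominator, contributes 1/m²

Multiplying the contributions: [m³/(kg·s²)] · [kg] · [1/m²]
Adding exponents of each base unit: m: 1, s: -2
SI base units of gravitational acceleration: m/s²

The claimed units m/s² match the derived units, so the claim is correct.

Answer: Yes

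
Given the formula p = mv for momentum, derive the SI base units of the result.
Units of each symbol in p = mv:
  m (mass): kg
  v (velocity): m/s

Multiplying the contributions: [kg] · [m/s]
Adding exponents of each base unit: kg: 1, m: 1, s: -1
SI base units of momentum: kg·m/s

Answer: kg·m/s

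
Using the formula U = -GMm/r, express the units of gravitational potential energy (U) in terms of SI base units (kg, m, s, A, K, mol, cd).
Units of each symbol in U = -GMm/r:
  G (gravitational constant): m³/(kg·s²)
  M (mass): kg
  m (mass): kg
  r (distance): m  → in the denominator, contributes 1/m
  The minus sign does not affect the units.

Multiplying the contributions: [m³/(kg·s²)] · [kg] · [kg] · [1/m]
Adding exponents of each base unit: kg: 1, m: 2, s: -2
SI base units of gravitational potential energy: kg·m²/s²

Answer: kg·m²/s²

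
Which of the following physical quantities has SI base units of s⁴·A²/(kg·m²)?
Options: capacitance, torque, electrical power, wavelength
Checking the SI base units of each option:
  capacitance (C = Q/V): s⁴·A²/(kg·m²)  ✓ matches
  torque (τ = Fr): kg·m²/s²  ✗
  electrical power (P = IV): kg·m²/s³  ✗
  wavelength (λ = v/f): m  ✗

Only capacitance has units s⁴·A²/(kg·m²).

Answer: capacitance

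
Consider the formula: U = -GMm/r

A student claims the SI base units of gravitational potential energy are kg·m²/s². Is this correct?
Units of each symbol in U = -GMm/r:
  G (gravitational constant): m³/(kg·s²)
  M (mass): kg
  m (mass): kg
  r (distance): m  → in the denominator, contributes 1/m
  The minus sign does not affect the units.

Multiplying the contributions: [m³/(kg·s²)] · [kg] · [kg] · [1/m]
Adding exponents of each base unit: kg: 1, m: 2, s: -2
SI base units of gravitational potential energy: kg·m²/s²

The claimed units kg·m²/s² match the derived units, so the claim is correct.

Answer: Yes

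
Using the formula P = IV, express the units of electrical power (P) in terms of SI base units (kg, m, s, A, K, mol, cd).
Units of each symbol in P = IV:
  I (current): A
  V (voltage, in volts): kg·m²/(s³·A)

Multiplying the contributions: [A] · [kg·m²/(s³·A)]
Adding exponents of each base unit: kg: 1, m: 2, s: -3
SI base units of electrical power: kg·m²/s³

Answer: kg·m²/s³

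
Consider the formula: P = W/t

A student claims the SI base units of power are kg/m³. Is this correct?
Units of each symbol in P = W/t:
  W (work): kg·m²/s²
  t (time): s  → in the denominator, contributes 1/s

Multiplying the contributions: [kg·m²/s²] · [1/s]
Adding exponents of each base unit: kg: 1, m: 2, s: -3
SI base units of power: kg·m²/s³

The claimed units kg/m³ (exponents kg: 1, m: -3) do not match the derived units kg·m²/s³ (exponents kg: 1, m: 2, s: -3), so the claim is incorrect.

Answer: No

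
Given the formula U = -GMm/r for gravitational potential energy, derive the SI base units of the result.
Units of each symbol in U = -GMm/r:
  G (gravitational constant): m³/(kg·s²)
  M (mass): kg
  m (mass): kg
  r (distance): m  → in the denominator, contributes 1/m
  The minus sign does not affect the units.

Multiplying the contributions: [m³/(kg·s²)] · [kg] · [kg] · [1/m]
Adding exponents of each base unit: kg: 1, m: 2, s: -2
SI base units of gravitational potential energy: kg·m²/s²

Answer: kg·m²/s²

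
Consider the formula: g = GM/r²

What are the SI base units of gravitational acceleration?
Units of each symbol in g = GM/r²:
  G (gravitational constant): m³/(kg·s²)
  M (mass): kg
  r (distance): m  → to the power 2 in the denominator, contributes 1/m²

Multiplying the contributions: [m³/(kg·s²)] · [kg] · [1/m²]
Adding exponents of each base unit: m: 1, s: -2
SI base units of gravitational acceleration: m/s²

Answer: m/s²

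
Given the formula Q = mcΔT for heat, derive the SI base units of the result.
Units of each symbol in Q = mcΔT:
  m (mass): kg
  c (specific heat capacity, in J/(kg·K)): m²/(s²·K)
  ΔT (temperature change): K

Multiplying the contributions: [kg] · [m²/(s²·K)] · [K]
Adding exponents of each base unit: kg: 1, m: 2, s: -2
SI base units of heat: kg·m²/s²

Answer: kg·m²/s²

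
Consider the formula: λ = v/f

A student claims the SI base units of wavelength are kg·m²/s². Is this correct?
Units of each symbol in λ = v/f:
  v (wave speed): m/s
  f (frequency): 1/s  → in the denominator, contributes s

Multiplying the contributions: [m/s] · [s]
Adding exponents of each base unit: m: 1
SI base units of wavelength: m

The claimed units kg·m²/s² (exponents kg: 1, m: 2, s: -2) do not match the derived units m (exponents m: 1), so the claim is incorrect.

Answer: No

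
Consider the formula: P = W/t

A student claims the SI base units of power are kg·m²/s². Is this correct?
Units of each symbol in P = W/t:
  W (work): kg·m²/s²
  t (time): s  → in the denominator, contributes 1/s

Multiplying the contributions: [kg·m²/s²] · [1/s]
Adding exponents of each base unit: kg: 1, m: 2, s: -3
SI base units of power: kg·m²/s³

The claimed units kg·m²/s² (exponents kg: 1, m: 2, s: -2) do not match the derived units kg·m²/s³ (exponents kg: 1, m: 2, s: -3), so the claim is incorrect.

Answer: No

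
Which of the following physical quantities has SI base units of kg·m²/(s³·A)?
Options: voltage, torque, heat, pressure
Checking the SI base units of each option:
  voltage (V = IR): kg·m²/(s³·A)  ✓ matches
  torque (τ = Fr): kg·m²/s²  ✗
  heat (Q = mcΔT): kg·m²/s²  ✗
  pressure (P = F/A): kg/(m·s²)  ✗

Only voltage has units kg·m²/(s³·A).

Answer: voltage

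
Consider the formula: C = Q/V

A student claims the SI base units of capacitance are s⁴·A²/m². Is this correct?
Units of each symbol in C = Q/V:
  Q (charge, in coulombs): s·A
  V (voltage, in volts): kg·m²/(s³·A)  → in the denominator, contributes s³·A/(kg·m²)

Multiplying the contributions: [s·A] · [s³·A/(kg·m²)]
Adding exponents of each base unit: kg: -1, m: -2, s: 4, A: 2
SI base units of capacitance: s⁴·A²/(kg·m²)

The claimed units s⁴·A²/m² (exponents m: -2, s: 4, A: 2) do not match the derived units s⁴·A²/(kg·m²) (exponents kg: -1, m: -2, s: 4, A: 2), so the claim is incorrect.

Answer: No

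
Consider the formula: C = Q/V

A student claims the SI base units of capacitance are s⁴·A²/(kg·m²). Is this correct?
Units of each symbol in C = Q/V:
  Q (charge, in coulombs): s·A
  V (voltage, in volts): kg·m²/(s³·A)  → in the denominator, contributes s³·A/(kg·m²)

Multiplying the contributions: [s·A] · [s³·A/(kg·m²)]
Adding exponents of each base unit: kg: -1, m: -2, s: 4, A: 2
SI base units of capacitance: s⁴·A²/(kg·m²)

The claimed units s⁴·A²/(kg·m²) match the derived units, so the claim is correct.

Answer: Yes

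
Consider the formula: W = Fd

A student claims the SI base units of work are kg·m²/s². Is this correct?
Units of each symbol in W = Fd:
  F (force): kg·m/s²
  d (displacement): m

Multiplying the contributions: [kg·m/s²] · [m]
Adding exponents of each base unit: kg: 1, m: 2, s: -2
SI base units of work: kg·m²/s²

The claimed units kg·m²/s² match the derived units, so the claim is correct.

Answer: Yes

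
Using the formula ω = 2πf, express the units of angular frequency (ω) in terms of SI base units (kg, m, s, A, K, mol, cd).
Units of each symbol in ω = 2πf:
  f (frequency): 1/s
  The factor 2π is dimensionless.

Multiplying the contributions: [1/s]
Adding exponents of each base unit: s: -1
SI base units of angular frequency: 1/s

Answer: 1/s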